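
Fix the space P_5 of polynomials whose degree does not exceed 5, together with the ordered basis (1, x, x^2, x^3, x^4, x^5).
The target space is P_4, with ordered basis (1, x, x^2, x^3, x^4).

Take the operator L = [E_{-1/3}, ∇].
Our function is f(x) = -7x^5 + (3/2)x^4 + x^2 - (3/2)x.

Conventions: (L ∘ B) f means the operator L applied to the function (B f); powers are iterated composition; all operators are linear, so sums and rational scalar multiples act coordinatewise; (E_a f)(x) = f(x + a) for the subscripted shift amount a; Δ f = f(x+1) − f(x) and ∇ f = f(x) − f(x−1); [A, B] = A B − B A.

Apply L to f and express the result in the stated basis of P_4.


∇ f = -35x^4 + 76x^3 - 79x^2 + 43x - 11
E_{-1/3} ∇ f = -35x^4 + (368/3)x^3 - (535/3)x^2 + (3407/27)x - 3026/81
E_{-1/3} f = -7x^5 + (79/6)x^4 - (88/9)x^3 + (124/27)x^2 - (457/162)x + 160/243
∇ E_{-1/3} f = -35x^4 + (368/3)x^3 - (535/3)x^2 + (3407/27)x - 3026/81
[E_{-1/3}, ∇] f = 0

the image equals g(x) = 0


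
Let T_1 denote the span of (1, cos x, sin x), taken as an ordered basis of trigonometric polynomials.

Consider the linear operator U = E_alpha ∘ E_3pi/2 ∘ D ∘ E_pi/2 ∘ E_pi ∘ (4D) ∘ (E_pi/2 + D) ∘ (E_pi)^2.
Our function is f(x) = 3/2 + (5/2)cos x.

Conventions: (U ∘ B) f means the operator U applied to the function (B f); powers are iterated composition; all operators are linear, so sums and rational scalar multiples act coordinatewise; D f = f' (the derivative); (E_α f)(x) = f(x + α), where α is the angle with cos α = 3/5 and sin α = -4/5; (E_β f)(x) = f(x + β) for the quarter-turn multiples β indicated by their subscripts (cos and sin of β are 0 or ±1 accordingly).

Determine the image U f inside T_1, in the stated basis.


the result is g(x) = 16cos x - 12sin x

E_pi f = 3/2 - (5/2)cos x
E_pi E_pi f = 3/2 + (5/2)cos x
E_pi/2 (E_pi)^2 f = 3/2 - (5/2)sin x
D (E_pi)^2 f = -(5/2)sin x
(E_pi/2 + D) (E_pi)^2 f = 3/2 - 5sin x
D (E_pi/2 + D) (E_pi)^2 f = -5cos x
(4D) (E_pi/2 + D) (E_pi)^2 f = -20cos x
E_pi ((4D) ∘ (E_pi/2 + D) ∘ (E_pi)^2) f = 20cos x
E_pi/2 E_pi ((4D) ∘ (E_pi/2 + D) ∘ (E_pi)^2) f = -20sin x
D E_pi/2 E_pi ((4D) ∘ (E_pi/2 + D) ∘ (E_pi)^2) f = -20cos x
E_3pi/2 (D ∘ E_pi/2 ∘ E_pi) ((4D) ∘ (E_pi/2 + D) ∘ (E_pi)^2) f = -20sin x
E_alpha E_3pi/2 (D ∘ E_pi/2 ∘ E_pi) ((4D) ∘ (E_pi/2 + D) ∘ (E_pi)^2) f = 16cos x - 12sin x


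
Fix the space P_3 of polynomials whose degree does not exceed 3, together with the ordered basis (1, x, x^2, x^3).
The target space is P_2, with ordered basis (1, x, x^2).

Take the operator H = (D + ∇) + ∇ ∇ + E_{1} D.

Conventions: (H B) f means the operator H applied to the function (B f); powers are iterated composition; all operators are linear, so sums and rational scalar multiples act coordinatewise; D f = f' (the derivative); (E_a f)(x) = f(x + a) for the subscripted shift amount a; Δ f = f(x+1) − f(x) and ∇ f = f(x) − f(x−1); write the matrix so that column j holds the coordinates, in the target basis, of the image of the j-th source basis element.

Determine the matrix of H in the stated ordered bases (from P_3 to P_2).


image of 1: 0
image of x: 3
image of x^2: 6x + 3
image of x^3: 9x^2 + 9x - 2
each image's coordinates form column j of the matrix

the matrix is [[0, 3, 3, -2]; [0, 0, 6, 9]; [0, 0, 0, 9]] (rows listed top to bottom)


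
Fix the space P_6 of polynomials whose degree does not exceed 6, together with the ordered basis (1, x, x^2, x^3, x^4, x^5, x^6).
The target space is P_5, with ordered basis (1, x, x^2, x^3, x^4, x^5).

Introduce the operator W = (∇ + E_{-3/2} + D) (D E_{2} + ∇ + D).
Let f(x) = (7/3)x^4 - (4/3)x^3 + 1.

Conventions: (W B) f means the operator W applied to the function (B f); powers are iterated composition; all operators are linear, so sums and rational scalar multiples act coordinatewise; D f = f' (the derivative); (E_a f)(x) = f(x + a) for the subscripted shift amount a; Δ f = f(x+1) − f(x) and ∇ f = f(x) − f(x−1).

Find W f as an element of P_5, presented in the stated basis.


E_{2} f = (7/3)x^4 + (52/3)x^3 + 48x^2 + (176/3)x + 83/3
D E_{2} f = (28/3)x^3 + 52x^2 + 96x + 176/3
∇ f = (28/3)x^3 - 18x^2 + (40/3)x - 11/3
D f = (28/3)x^3 - 4x^2
(D E_{2} + ∇ + D) f = 28x^3 + 30x^2 + (328/3)x + 55
∇ (D E_{2} + ∇ + D) f = 84x^2 - 24x + 322/3
E_{-3/2} (D E_{2} + ∇ + D) f = 28x^3 - 96x^2 + (625/3)x - 136
D (D E_{2} + ∇ + D) f = 84x^2 + 60x + 328/3
(∇ + E_{-3/2} + D) (D E_{2} + ∇ + D) f = 28x^3 + 72x^2 + (733/3)x + 242/3

g(x) = 28x^3 + 72x^2 + (733/3)x + 242/3


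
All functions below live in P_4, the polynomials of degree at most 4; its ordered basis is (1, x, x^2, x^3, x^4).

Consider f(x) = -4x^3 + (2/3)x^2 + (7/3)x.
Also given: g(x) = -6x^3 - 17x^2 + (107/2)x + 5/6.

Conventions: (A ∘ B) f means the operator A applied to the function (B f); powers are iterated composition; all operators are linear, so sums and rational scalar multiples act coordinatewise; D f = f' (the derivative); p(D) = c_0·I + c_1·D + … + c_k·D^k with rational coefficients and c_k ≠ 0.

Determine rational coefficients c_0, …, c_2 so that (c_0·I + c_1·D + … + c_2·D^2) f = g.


D^0 f = -4x^3 + (2/3)x^2 + (7/3)x
D^1 f = -12x^2 + (4/3)x + 7/3
D^2 f = -24x + 4/3
matching coefficients of g against c_0 f + c_1 Df + … from the top degree down determines the c_i
solution: c_0 = 3/2, c_1 = 3/2, c_2 = -2

p(D) = (3/2)·I + (3/2)·D − 2·D^2, i.e. c_0 = 3/2, c_1 = 3/2, c_2 = -2


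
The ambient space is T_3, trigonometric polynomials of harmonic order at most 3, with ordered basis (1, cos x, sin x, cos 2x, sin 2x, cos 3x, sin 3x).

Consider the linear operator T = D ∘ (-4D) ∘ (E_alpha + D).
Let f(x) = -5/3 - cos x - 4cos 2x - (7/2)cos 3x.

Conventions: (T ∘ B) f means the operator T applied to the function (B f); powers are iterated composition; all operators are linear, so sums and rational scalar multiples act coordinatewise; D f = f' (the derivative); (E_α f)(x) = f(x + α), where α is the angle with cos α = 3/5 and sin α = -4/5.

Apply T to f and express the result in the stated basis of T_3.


the image equals g(x) = -(12/5)cos x + (4/5)sin x + (448/25)cos 2x + (1664/25)sin 2x + (14742/125)cos 3x + (41706/125)sin 3x

E_alpha f = -5/3 - (3/5)cos x - (4/5)sin x + (28/25)cos 2x - (96/25)sin 2x + (819/250)cos 3x - (154/125)sin 3x
D f = sin x + 8sin 2x + (21/2)sin 3x
(E_alpha + D) f = -5/3 - (3/5)cos x + (1/5)sin x + (28/25)cos 2x + (104/25)sin 2x + (819/250)cos 3x + (2317/250)sin 3x
D (E_alpha + D) f = (1/5)cos x + (3/5)sin x + (208/25)cos 2x - (56/25)sin 2x + (6951/250)cos 3x - (2457/250)sin 3x
(-4D) (E_alpha + D) f = -(4/5)cos x - (12/5)sin x - (832/25)cos 2x + (224/25)sin 2x - (13902/125)cos 3x + (4914/125)sin 3x
D (-4D) (E_alpha + D) f = -(12/5)cos x + (4/5)sin x + (448/25)cos 2x + (1664/25)sin 2x + (14742/125)cos 3x + (41706/125)sin 3x


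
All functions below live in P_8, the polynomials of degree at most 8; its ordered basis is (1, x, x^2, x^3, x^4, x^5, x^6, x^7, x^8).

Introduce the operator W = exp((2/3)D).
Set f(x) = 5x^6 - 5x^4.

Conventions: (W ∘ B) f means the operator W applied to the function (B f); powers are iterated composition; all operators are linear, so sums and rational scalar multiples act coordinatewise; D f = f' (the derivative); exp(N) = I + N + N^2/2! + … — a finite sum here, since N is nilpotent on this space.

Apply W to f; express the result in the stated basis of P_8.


g(x) = 5x^6 + 20x^5 + (85/3)x^4 + (440/27)x^3 + (40/27)x^2 - (160/81)x - 400/729

order-1 term: 20x^5 - (40/3)x^3
order-2 term: (100/3)x^4 - (40/3)x^2
order-3 term: (800/27)x^3 - (160/27)x
order-4 term: (400/27)x^2 - 80/81
order-5 term: (320/81)x
order-6 term: 320/729
the series for exp((2/3)D) f terminates at order 6
exp((2/3)D) f = 5x^6 + 20x^5 + (85/3)x^4 + (440/27)x^3 + (40/27)x^2 - (160/81)x - 400/729


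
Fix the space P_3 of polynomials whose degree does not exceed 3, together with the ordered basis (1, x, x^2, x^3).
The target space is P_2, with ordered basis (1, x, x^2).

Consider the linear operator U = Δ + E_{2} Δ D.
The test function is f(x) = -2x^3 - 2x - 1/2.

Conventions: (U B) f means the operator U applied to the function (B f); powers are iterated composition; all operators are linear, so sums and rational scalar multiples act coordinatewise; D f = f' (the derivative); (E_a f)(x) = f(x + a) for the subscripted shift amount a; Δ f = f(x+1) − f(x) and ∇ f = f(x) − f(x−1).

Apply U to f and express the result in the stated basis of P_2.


the image equals g(x) = -6x^2 - 18x - 34

Δ f = -6x^2 - 6x - 4
D f = -6x^2 - 2
Δ D f = -12x - 6
E_{2} Δ D f = -12x - 30
(Δ + E_{2} Δ D) f = -6x^2 - 18x - 34


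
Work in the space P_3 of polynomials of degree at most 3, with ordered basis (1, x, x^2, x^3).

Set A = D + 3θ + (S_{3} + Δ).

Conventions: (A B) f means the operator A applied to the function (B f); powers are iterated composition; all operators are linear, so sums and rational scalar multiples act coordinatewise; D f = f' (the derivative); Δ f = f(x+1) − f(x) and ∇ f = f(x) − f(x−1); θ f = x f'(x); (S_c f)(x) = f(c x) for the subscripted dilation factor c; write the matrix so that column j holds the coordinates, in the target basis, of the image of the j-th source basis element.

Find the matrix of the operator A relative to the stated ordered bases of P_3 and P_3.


the matrix is [[1, 2, 1, 1]; [0, 6, 4, 3]; [0, 0, 15, 6]; [0, 0, 0, 36]] (rows listed top to bottom)

image of 1: 1
image of x: 6x + 2
image of x^2: 15x^2 + 4x + 1
image of x^3: 36x^3 + 6x^2 + 3x + 1
each image's coordinates form column j of the matrix


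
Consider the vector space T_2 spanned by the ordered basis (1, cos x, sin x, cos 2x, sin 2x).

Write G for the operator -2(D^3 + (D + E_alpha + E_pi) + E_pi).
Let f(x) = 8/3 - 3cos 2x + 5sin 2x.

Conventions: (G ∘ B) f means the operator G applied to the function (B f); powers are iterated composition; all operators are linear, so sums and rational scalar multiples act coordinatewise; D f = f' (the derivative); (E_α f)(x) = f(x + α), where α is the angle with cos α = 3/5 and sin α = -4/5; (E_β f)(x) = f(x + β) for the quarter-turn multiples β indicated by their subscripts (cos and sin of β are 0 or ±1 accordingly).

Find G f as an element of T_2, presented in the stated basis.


D f = 10cos 2x + 6sin 2x
D D f = 12cos 2x - 20sin 2x
D D D f = -40cos 2x - 24sin 2x
D f = 10cos 2x + 6sin 2x
E_alpha f = 8/3 - (99/25)cos 2x - (107/25)sin 2x
E_pi f = 8/3 - 3cos 2x + 5sin 2x
(D + E_alpha + E_pi) f = 16/3 + (76/25)cos 2x + (168/25)sin 2x
E_pi f = 8/3 - 3cos 2x + 5sin 2x
(D^3 + (D + E_alpha + E_pi) + E_pi) f = 8 - (999/25)cos 2x - (307/25)sin 2x
(-2(D^3 + (D + E_alpha + E_pi) + E_pi)) f = -16 + (1998/25)cos 2x + (614/25)sin 2x

the image equals g(x) = -16 + (1998/25)cos 2x + (614/25)sin 2x


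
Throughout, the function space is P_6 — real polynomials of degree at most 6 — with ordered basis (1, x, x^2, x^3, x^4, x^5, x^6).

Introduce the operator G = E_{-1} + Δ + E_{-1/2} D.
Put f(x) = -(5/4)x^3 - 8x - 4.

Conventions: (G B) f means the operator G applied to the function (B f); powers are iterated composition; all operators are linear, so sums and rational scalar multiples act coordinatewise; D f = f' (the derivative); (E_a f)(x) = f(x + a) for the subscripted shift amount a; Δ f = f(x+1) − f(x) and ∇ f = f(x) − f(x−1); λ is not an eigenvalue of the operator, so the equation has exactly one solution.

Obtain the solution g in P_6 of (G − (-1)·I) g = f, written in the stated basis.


the result is g(x) = -(5/8)x^3 + (15/16)x^2 - 4x - 15/64

write g with unknown coordinates in the stated basis and equate coefficients in (G − (-1)·I) g = f
solving from the highest basis element down gives g = -(5/8)x^3 + (15/16)x^2 - 4x - 15/64
check: G g = -(5/8)x^3 - (15/16)x^2 - 4x - 241/64
so G g − (-1)·g = -(5/4)x^3 - 8x - 4 = f ✓


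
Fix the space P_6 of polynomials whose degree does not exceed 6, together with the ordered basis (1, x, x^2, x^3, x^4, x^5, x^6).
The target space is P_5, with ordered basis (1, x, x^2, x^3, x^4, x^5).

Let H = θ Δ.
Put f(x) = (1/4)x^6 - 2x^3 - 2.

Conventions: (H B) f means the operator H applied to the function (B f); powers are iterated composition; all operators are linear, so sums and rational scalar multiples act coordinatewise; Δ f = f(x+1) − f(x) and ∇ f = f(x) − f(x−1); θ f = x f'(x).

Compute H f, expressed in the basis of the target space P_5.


Δ f = (3/2)x^5 + (15/4)x^4 + 5x^3 - (9/4)x^2 - (9/2)x - 7/4
θ Δ f = (15/2)x^5 + 15x^4 + 15x^3 - (9/2)x^2 - (9/2)x

g(x) = (15/2)x^5 + 15x^4 + 15x^3 - (9/2)x^2 - (9/2)x


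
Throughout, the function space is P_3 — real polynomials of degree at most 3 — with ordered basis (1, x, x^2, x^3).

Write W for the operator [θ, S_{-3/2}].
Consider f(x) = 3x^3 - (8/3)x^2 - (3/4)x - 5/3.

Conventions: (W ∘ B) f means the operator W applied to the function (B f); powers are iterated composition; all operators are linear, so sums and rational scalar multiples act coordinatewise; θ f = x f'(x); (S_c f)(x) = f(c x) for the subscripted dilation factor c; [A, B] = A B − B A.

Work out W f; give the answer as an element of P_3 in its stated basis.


S_{-3/2} f = -(81/8)x^3 - 6x^2 + (9/8)x - 5/3
θ S_{-3/2} f = -(243/8)x^3 - 12x^2 + (9/8)x
θ f = 9x^3 - (16/3)x^2 - (3/4)x
S_{-3/2} θ f = -(243/8)x^3 - 12x^2 + (9/8)x
[θ, S_{-3/2}] f = 0

g(x) = 0


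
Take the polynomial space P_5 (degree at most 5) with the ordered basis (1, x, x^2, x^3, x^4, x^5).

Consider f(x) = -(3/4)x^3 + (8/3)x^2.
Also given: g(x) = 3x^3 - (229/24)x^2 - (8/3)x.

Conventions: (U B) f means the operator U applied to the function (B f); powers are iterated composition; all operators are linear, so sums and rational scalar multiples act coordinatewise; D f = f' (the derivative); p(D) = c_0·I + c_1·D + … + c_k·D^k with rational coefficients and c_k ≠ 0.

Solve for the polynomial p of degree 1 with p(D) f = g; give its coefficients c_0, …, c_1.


D^0 f = -(3/4)x^3 + (8/3)x^2
D^1 f = -(9/4)x^2 + (16/3)x
matching coefficients of g against c_0 f + c_1 Df + … from the top degree down determines the c_i
solution: c_0 = -4, c_1 = -1/2

p(D) = -4·I − (1/2)·D, i.e. c_0 = -4, c_1 = -1/2


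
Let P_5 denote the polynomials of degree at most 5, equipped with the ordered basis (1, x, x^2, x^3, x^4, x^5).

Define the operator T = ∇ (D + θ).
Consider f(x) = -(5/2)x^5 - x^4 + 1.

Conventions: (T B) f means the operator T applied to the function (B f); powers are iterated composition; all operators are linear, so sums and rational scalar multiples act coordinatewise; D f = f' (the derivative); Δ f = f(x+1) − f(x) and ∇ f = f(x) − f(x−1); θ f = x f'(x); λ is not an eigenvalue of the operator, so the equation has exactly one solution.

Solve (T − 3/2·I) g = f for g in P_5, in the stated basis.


the result is g(x) = (5/3)x^5 + (256/9)x^4 + (7292/27)x^3 + (12736/9)x^2 + (29734/9)x + 59450/27

write g with unknown coordinates in the stated basis and equate coefficients in (T − 3/2·I) g = f
solving from the highest basis element down gives g = (5/3)x^5 + (256/9)x^4 + (7292/27)x^3 + (12736/9)x^2 + (29734/9)x + 59450/27
check: T g = (125/3)x^4 + (3646/9)x^3 + (6368/3)x^2 + (14867/3)x + 29734/9
so T g − 3/2·g = -(5/2)x^5 - x^4 + 1 = f ✓


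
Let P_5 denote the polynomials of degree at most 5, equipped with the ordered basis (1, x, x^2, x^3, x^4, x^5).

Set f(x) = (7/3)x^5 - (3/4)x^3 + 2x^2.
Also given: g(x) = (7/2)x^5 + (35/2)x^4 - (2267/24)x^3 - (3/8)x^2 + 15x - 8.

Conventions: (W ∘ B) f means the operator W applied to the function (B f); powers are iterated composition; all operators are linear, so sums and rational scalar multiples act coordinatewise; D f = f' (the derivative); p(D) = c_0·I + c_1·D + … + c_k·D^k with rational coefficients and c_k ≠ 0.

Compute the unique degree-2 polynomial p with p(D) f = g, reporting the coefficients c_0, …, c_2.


c_0 = 3/2, c_1 = 3/2, c_2 = -2

D^0 f = (7/3)x^5 - (3/4)x^3 + 2x^2
D^1 f = (35/3)x^4 - (9/4)x^2 + 4x
D^2 f = (140/3)x^3 - (9/2)x + 4
matching coefficients of g against c_0 f + c_1 Df + … from the top degree down determines the c_i
solution: c_0 = 3/2, c_1 = 3/2, c_2 = -2


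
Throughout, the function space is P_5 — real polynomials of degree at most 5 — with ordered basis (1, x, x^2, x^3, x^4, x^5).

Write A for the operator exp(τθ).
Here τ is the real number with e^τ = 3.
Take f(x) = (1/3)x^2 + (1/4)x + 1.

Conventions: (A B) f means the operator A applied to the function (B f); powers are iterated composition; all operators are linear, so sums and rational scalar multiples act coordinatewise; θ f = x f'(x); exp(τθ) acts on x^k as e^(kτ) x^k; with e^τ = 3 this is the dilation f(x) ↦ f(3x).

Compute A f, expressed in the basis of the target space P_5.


the result is g(x) = 3x^2 + (3/4)x + 1

exp(τθ) x^k = e^(kτ) x^k; with e^τ = 3 this sends x^k to 3^k x^k
x ↦ 3 x
x^2 ↦ 9 x^2
applying this coordinatewise to f: exp(τθ) f = 3x^2 + (3/4)x + 1


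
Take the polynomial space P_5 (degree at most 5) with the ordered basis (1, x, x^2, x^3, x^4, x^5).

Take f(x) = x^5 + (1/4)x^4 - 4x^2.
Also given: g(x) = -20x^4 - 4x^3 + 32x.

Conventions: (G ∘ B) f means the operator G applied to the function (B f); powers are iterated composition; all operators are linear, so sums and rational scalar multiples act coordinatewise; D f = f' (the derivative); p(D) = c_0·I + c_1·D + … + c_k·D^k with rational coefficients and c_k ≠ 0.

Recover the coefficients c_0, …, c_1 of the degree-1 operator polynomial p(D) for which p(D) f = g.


D^0 f = x^5 + (1/4)x^4 - 4x^2
D^1 f = 5x^4 + x^3 - 8x
matching coefficients of g against c_0 f + c_1 Df + … from the top degree down determines the c_i
solution: c_0 = 0, c_1 = -4

c_0 = 0, c_1 = -4


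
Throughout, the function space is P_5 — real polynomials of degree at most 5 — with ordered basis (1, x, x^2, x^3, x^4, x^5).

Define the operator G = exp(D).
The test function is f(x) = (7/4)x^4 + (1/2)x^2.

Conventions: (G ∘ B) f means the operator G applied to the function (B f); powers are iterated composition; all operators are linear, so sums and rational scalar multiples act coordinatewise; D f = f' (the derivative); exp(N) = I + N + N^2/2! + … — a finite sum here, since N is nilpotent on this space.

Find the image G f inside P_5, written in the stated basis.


order-1 term: 7x^3 + x
order-2 term: (21/2)x^2 + 1/2
order-3 term: 7x
order-4 term: 7/4
the series for exp(D) f terminates at order 4
exp(D) f = (7/4)x^4 + 7x^3 + 11x^2 + 8x + 9/4

the image equals g(x) = (7/4)x^4 + 7x^3 + 11x^2 + 8x + 9/4


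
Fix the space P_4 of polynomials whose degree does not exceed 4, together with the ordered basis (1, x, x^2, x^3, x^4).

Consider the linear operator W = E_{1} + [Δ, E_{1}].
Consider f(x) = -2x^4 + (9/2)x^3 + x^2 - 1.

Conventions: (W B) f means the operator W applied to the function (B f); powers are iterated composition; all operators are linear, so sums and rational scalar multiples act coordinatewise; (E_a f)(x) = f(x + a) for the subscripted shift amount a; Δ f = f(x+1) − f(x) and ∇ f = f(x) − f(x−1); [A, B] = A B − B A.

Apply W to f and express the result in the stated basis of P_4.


the image equals g(x) = -2x^4 - (7/2)x^3 + (5/2)x^2 + (15/2)x + 5/2

E_{1} f = -2x^4 - (7/2)x^3 + (5/2)x^2 + (15/2)x + 5/2
E_{1} f = -2x^4 - (7/2)x^3 + (5/2)x^2 + (15/2)x + 5/2
Δ E_{1} f = -8x^3 - (45/2)x^2 - (27/2)x + 9/2
Δ f = -8x^3 + (3/2)x^2 + (15/2)x + 7/2
E_{1} Δ f = -8x^3 - (45/2)x^2 - (27/2)x + 9/2
[Δ, E_{1}] f = 0
(E_{1} + [Δ, E_{1}]) f = -2x^4 - (7/2)x^3 + (5/2)x^2 + (15/2)x + 5/2


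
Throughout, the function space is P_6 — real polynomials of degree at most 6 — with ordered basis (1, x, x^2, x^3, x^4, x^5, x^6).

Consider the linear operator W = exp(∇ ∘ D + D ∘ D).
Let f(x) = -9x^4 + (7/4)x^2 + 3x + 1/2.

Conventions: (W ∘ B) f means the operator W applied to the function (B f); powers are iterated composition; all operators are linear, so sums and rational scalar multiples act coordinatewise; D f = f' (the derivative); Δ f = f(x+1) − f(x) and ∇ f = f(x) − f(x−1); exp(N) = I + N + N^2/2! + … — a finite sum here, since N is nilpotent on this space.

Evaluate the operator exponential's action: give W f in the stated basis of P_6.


order-1 term: -216x^2 + 108x - 29
order-2 term: -432
the series for exp(∇ ∘ D + D ∘ D) f terminates at order 2
exp(∇ ∘ D + D ∘ D) f = -9x^4 - (857/4)x^2 + 111x - 921/2

g(x) = -9x^4 - (857/4)x^2 + 111x - 921/2


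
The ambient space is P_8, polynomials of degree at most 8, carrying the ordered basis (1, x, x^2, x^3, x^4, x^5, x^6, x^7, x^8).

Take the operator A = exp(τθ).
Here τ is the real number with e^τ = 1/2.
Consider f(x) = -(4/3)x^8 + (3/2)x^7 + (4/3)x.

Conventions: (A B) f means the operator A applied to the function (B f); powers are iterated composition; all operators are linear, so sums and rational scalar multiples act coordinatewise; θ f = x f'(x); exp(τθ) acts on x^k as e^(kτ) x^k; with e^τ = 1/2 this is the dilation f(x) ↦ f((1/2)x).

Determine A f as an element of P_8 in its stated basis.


exp(τθ) x^k = e^(kτ) x^k; with e^τ = 1/2 this sends x^k to (1/2)^k x^k
x ↦ 1/2 x
x^7 ↦ 1/128 x^7
x^8 ↦ 1/256 x^8
applying this coordinatewise to f: exp(τθ) f = -(1/192)x^8 + (3/256)x^7 + (2/3)x

the image equals g(x) = -(1/192)x^8 + (3/256)x^7 + (2/3)x


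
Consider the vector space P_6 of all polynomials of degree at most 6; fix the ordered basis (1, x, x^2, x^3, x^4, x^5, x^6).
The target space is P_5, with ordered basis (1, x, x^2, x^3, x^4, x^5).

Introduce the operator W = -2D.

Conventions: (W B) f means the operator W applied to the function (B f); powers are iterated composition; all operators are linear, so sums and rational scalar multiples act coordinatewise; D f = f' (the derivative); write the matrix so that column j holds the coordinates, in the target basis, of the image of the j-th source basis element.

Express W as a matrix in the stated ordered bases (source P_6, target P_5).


image of 1: 0
image of x: -2
image of x^2: -4x
image of x^3: -6x^2
image of x^4: -8x^3
image of x^5: -10x^4
image of x^6: -12x^5
each image's coordinates form column j of the matrix

the matrix is [[0, -2, 0, 0, 0, 0, 0]; [0, 0, -4, 0, 0, 0, 0]; [0, 0, 0, -6, 0, 0, 0]; [0, 0, 0, 0, -8, 0, 0]; [0, 0, 0, 0, 0, -10, 0]; [0, 0, 0, 0, 0, 0, -12]] (rows listed top to bottom)


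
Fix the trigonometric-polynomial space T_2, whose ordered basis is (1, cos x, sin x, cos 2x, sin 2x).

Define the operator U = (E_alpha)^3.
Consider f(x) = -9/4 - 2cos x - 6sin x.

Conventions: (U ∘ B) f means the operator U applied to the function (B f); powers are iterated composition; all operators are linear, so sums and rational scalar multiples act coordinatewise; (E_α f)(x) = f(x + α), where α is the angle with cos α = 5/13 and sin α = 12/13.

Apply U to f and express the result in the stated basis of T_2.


the result is g(x) = -9/4 + (9038/2197)cos x + (10554/2197)sin x

E_alpha f = -9/4 - (82/13)cos x - (6/13)sin x
E_alpha E_alpha f = -9/4 - (482/169)cos x + (954/169)sin x
E_alpha E_alpha E_alpha f = -9/4 + (9038/2197)cos x + (10554/2197)sin x


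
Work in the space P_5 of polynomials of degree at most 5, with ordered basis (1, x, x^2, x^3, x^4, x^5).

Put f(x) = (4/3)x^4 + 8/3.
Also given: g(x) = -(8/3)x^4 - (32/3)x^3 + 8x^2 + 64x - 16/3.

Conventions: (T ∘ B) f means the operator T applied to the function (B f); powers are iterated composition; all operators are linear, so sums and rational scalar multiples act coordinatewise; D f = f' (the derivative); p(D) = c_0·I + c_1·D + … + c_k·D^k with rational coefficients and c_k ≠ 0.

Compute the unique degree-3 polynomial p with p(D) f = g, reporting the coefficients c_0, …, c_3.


c_0 = -2, c_1 = -2, c_2 = 1/2, c_3 = 2

D^0 f = (4/3)x^4 + 8/3
D^1 f = (16/3)x^3
D^2 f = 16x^2
D^3 f = 32x
matching coefficients of g against c_0 f + c_1 Df + … from the top degree down determines the c_i
solution: c_0 = -2, c_1 = -2, c_2 = 1/2, c_3 = 2


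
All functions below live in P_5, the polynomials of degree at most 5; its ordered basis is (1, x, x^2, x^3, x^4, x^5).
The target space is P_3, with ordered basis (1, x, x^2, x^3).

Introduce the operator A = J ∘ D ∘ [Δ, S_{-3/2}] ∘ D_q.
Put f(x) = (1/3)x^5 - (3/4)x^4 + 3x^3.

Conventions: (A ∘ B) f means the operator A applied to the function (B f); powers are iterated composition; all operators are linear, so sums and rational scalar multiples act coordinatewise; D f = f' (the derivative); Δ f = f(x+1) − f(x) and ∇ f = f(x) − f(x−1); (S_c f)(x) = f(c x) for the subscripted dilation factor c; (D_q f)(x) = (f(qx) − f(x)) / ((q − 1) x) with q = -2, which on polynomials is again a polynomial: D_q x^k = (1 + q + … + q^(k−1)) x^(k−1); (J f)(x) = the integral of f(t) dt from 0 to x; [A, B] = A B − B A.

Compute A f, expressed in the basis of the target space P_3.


g(x) = (495/4)x^3 - (45/32)x^2 + (4565/32)x

D_q f = (11/3)x^4 + (15/4)x^3 + 9x^2
S_{-3/2} D_q f = (297/16)x^4 - (405/32)x^3 + (81/4)x^2
Δ S_{-3/2} D_q f = (297/4)x^3 + (2349/32)x^2 + (2457/32)x + 837/32
Δ D_q f = (44/3)x^3 + (133/4)x^2 + (527/12)x + 197/12
S_{-3/2} Δ D_q f = -(99/2)x^3 + (1197/16)x^2 - (527/8)x + 197/12
[Δ, S_{-3/2}] D_q f = (495/4)x^3 - (45/32)x^2 + (4565/32)x + 935/96
D [Δ, S_{-3/2}] D_q f = (1485/4)x^2 - (45/16)x + 4565/32
J D [Δ, S_{-3/2}] D_q f = (495/4)x^3 - (45/32)x^2 + (4565/32)x


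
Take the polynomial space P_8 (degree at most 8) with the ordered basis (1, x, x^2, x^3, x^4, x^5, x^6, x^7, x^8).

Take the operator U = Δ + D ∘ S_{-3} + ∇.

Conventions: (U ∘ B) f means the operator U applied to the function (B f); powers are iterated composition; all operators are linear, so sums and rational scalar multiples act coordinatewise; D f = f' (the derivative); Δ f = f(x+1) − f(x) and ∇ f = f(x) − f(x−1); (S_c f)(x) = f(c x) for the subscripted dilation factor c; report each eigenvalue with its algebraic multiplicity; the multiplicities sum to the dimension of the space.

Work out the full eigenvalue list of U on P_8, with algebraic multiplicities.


λ = 0 (multiplicity 9)

image of 1: 0
image of x: -1
image of x^2: 22x
image of x^3: -75x^2 + 2
image of x^4: 332x^3 + 8x
image of x^5: -1205x^4 + 20x^2 + 2
image of x^6: 4386x^5 + 40x^3 + 12x
image of x^7: -15295x^6 + 70x^4 + 42x^2 + 2
image of x^8: 52504x^7 + 112x^5 + 112x^3 + 16x
the matrix is upper triangular; its diagonal is (0, 0, 0, 0, 0, 0, 0, 0, 0)
for a triangular matrix the eigenvalues are the diagonal entries, with algebraic multiplicity their repetition count


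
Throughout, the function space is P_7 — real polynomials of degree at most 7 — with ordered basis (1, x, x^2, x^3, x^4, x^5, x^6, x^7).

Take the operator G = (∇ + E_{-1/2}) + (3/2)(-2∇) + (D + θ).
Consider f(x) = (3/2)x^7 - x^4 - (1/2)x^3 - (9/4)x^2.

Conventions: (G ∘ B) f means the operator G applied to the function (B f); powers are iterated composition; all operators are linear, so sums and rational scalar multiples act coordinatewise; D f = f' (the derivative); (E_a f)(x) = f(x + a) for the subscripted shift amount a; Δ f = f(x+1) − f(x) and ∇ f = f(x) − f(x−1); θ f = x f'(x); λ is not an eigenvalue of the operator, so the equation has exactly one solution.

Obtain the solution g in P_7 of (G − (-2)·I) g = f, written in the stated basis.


write g with unknown coordinates in the stated basis and equate coefficients in (G − (-2)·I) g = f
solving from the highest basis element down gives g = (3/20)x^7 + (7/40)x^6 - (441/640)x^5 - (235/1792)x^4 + (6467/3584)x^3 - (43137/35840)x^2 - (175309/71680)x + 242729/430080
check: G g = (6/5)x^7 - (7/20)x^6 + (441/320)x^5 - (661/896)x^4 - (7363/1792)x^3 + (2817/17920)x^2 + (175309/35840)x - 242729/215040
so G g − (-2)·g = (3/2)x^7 - x^4 - (1/2)x^3 - (9/4)x^2 = f ✓

the image equals g(x) = (3/20)x^7 + (7/40)x^6 - (441/640)x^5 - (235/1792)x^4 + (6467/3584)x^3 - (43137/35840)x^2 - (175309/71680)x + 242729/430080


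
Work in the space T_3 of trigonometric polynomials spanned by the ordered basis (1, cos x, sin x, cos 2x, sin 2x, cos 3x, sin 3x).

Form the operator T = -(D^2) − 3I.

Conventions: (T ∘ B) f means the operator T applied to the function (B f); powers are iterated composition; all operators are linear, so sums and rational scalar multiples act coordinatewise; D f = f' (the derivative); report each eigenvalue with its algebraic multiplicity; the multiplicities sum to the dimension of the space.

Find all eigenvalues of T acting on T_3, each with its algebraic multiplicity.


image of 1: -3
image of cos x: -2cos x
image of sin x: -2sin x
image of cos 2x: cos 2x
image of sin 2x: sin 2x
image of cos 3x: 6cos 3x
image of sin 3x: 6sin 3x
the matrix is diagonal; its diagonal is (-3, -2, -2, 1, 1, 6, 6)
for a triangular matrix the eigenvalues are the diagonal entries, with algebraic multiplicity their repetition count

λ = -3 (multiplicity 1), λ = -2 (multiplicity 2), λ = 1 (multiplicity 2), λ = 6 (multiplicity 2)


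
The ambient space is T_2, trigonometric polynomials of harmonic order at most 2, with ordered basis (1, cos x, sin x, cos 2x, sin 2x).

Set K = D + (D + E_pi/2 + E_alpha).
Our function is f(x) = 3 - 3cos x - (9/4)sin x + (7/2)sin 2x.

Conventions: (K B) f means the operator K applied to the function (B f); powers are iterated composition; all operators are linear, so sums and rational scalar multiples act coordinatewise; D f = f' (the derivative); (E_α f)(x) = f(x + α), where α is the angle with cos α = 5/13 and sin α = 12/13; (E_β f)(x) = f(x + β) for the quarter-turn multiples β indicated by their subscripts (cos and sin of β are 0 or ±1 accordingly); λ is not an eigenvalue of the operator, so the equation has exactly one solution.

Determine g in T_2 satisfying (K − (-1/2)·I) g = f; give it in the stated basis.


write g with unknown coordinates in the stated basis and equate coefficients in (K − (-1/2)·I) g = f
solving from the highest basis element down gives g = 6/5 + (321/841)cos x - (1431/1682)sin x - (11144/15977)cos 2x - (2849/15977)sin 2x
check: K g = 12/5 - (5367/1682)cos x - (3069/1682)sin x + (5572/15977)cos 2x + (57344/15977)sin 2x
so K g − (-1/2)·g = 3 - 3cos x - (9/4)sin x + (7/2)sin 2x = f ✓

the result is g(x) = 6/5 + (321/841)cos x - (1431/1682)sin x - (11144/15977)cos 2x - (2849/15977)sin 2x


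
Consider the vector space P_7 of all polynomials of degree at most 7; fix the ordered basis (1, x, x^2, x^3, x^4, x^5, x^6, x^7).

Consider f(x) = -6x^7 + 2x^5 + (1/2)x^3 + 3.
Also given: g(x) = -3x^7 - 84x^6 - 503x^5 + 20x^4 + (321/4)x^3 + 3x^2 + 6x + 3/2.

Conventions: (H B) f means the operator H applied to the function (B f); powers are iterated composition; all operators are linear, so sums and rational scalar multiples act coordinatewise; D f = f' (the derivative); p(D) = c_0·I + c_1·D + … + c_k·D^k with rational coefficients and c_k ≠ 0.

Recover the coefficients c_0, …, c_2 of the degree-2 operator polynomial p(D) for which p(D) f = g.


c_0 = 1/2, c_1 = 2, c_2 = 2

D^0 f = -6x^7 + 2x^5 + (1/2)x^3 + 3
D^1 f = -42x^6 + 10x^4 + (3/2)x^2
D^2 f = -252x^5 + 40x^3 + 3x
matching coefficients of g against c_0 f + c_1 Df + … from the top degree down determines the c_i
solution: c_0 = 1/2, c_1 = 2, c_2 = 2


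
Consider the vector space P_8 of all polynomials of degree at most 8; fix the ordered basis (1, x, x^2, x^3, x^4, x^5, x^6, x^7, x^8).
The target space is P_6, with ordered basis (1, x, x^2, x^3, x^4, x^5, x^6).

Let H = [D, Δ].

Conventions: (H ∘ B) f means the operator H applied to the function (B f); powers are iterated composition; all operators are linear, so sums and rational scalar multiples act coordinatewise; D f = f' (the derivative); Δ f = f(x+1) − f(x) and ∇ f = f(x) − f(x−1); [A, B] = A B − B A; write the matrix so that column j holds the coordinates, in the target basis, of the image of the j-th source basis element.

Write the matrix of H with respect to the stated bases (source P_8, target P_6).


the matrix is [[0, 0, 0, 0, 0, 0, 0, 0, 0]; [0, 0, 0, 0, 0, 0, 0, 0, 0]; [0, 0, 0, 0, 0, 0, 0, 0, 0]; [0, 0, 0, 0, 0, 0, 0, 0, 0]; [0, 0, 0, 0, 0, 0, 0, 0, 0]; [0, 0, 0, 0, 0, 0, 0, 0, 0]; [0, 0, 0, 0, 0, 0, 0, 0, 0]] (rows listed top to bottom)

image of 1: 0
image of x: 0
image of x^2: 0
image of x^3: 0
image of x^4: 0
image of x^5: 0
image of x^6: 0
image of x^7: 0
image of x^8: 0
each image's coordinates form column j of the matrix


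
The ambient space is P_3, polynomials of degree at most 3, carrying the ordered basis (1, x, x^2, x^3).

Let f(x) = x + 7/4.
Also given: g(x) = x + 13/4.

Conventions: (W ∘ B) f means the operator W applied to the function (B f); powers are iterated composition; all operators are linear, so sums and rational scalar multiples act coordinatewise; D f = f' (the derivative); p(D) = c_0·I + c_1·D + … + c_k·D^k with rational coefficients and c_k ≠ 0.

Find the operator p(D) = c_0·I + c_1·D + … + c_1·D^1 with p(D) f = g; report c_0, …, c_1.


D^0 f = x + 7/4
D^1 f = 1
matching coefficients of g against c_0 f + c_1 Df + … from the top degree down determines the c_i
solution: c_0 = 1, c_1 = 3/2

c_0 = 1, c_1 = 3/2


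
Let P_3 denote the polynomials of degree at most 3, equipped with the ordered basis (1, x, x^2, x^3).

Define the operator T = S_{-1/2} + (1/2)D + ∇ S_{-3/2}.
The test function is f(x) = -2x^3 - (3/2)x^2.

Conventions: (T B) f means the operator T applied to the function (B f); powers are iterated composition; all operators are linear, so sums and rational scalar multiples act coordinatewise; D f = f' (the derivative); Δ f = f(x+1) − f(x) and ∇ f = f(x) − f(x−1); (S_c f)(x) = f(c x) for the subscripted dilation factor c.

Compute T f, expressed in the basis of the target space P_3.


the image equals g(x) = (1/4)x^3 + (135/8)x^2 - (57/2)x + 81/8

S_{-1/2} f = (1/4)x^3 - (3/8)x^2
D f = -6x^2 - 3x
((1/2)D) f = -3x^2 - (3/2)x
S_{-3/2} f = (27/4)x^3 - (27/8)x^2
∇ S_{-3/2} f = (81/4)x^2 - 27x + 81/8
(S_{-1/2} + (1/2)D + ∇ S_{-3/2}) f = (1/4)x^3 + (135/8)x^2 - (57/2)x + 81/8


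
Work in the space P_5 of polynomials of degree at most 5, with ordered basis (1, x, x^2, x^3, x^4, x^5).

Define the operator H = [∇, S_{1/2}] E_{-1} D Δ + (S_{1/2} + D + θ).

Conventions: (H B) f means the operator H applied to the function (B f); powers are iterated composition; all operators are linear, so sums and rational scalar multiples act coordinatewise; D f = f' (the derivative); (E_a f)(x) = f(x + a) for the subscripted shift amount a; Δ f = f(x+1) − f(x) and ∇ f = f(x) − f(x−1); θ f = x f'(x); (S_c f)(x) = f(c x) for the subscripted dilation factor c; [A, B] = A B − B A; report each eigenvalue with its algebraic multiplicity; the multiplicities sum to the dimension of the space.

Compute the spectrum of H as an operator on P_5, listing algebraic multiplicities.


image of 1: 1
image of x: (3/2)x + 1
image of x^2: (9/4)x^2 + 2x
image of x^3: (25/8)x^3 + 3x^2 - 3
image of x^4: (65/16)x^4 + 4x^3 - 6x + 15
image of x^5: (161/32)x^5 + 5x^4 - (15/2)x^2 + (75/2)x - 50
the matrix is upper triangular; its diagonal is (1, 3/2, 9/4, 25/8, 65/16, 161/32)
for a triangular matrix the eigenvalues are the diagonal entries, with algebraic multiplicity their repetition count

λ = 1 (multiplicity 1), λ = 3/2 (multiplicity 1), λ = 9/4 (multiplicity 1), λ = 25/8 (multiplicity 1), λ = 65/16 (multiplicity 1), λ = 161/32 (multiplicity 1)


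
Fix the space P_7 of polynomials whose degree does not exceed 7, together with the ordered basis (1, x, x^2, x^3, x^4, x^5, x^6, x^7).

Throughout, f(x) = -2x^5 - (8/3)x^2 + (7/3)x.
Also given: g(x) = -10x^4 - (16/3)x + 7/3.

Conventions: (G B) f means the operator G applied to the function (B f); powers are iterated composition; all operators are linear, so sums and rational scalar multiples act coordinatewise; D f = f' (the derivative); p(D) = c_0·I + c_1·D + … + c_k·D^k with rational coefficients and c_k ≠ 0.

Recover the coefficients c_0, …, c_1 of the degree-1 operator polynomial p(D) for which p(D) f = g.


c_0 = 0, c_1 = 1

D^0 f = -2x^5 - (8/3)x^2 + (7/3)x
D^1 f = -10x^4 - (16/3)x + 7/3
matching coefficients of g against c_0 f + c_1 Df + … from the top degree down determines the c_i
solution: c_0 = 0, c_1 = 1


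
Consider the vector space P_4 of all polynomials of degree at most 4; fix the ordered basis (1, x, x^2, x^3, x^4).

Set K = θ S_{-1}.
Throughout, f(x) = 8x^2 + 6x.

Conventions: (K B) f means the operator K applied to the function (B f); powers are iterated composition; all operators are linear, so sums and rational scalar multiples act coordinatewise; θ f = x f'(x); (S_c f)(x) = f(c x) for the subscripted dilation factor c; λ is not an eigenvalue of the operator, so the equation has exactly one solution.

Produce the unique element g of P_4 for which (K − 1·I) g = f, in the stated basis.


g(x) = 8x^2 - 3x

write g with unknown coordinates in the stated basis and equate coefficients in (K − 1·I) g = f
solving from the highest basis element down gives g = 8x^2 - 3x
check: K g = 16x^2 + 3x
so K g − 1·g = 8x^2 + 6x = f ✓


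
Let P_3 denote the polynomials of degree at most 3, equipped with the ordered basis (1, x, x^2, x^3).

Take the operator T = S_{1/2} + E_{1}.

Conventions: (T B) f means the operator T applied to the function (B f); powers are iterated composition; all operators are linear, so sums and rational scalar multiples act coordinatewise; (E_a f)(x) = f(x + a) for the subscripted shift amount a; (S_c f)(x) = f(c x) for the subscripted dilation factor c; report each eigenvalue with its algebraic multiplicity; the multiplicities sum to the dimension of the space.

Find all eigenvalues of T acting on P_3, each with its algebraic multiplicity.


λ = 9/8 (multiplicity 1), λ = 5/4 (multiplicity 1), λ = 3/2 (multiplicity 1), λ = 2 (multiplicity 1)

image of 1: 2
image of x: (3/2)x + 1
image of x^2: (5/4)x^2 + 2x + 1
image of x^3: (9/8)x^3 + 3x^2 + 3x + 1
the matrix is upper triangular; its diagonal is (2, 3/2, 5/4, 9/8)
for a triangular matrix the eigenvalues are the diagonal entries, with algebraic multiplicity their repetition count


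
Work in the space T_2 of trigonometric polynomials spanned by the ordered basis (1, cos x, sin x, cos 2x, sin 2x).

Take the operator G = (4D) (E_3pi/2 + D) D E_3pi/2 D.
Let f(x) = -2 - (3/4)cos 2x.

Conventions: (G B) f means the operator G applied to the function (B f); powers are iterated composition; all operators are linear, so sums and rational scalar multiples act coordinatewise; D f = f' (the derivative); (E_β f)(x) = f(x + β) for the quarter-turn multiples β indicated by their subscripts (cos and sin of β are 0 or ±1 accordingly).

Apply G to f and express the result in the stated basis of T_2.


the image equals g(x) = 48cos 2x - 24sin 2x

D f = (3/2)sin 2x
E_3pi/2 D f = -(3/2)sin 2x
D E_3pi/2 D f = -3cos 2x
E_3pi/2 (D E_3pi/2 D) f = 3cos 2x
D (D E_3pi/2 D) f = 6sin 2x
(E_3pi/2 + D) (D E_3pi/2 D) f = 3cos 2x + 6sin 2x
D (E_3pi/2 + D) (D E_3pi/2 D) f = 12cos 2x - 6sin 2x
(4D) (E_3pi/2 + D) (D E_3pi/2 D) f = 48cos 2x - 24sin 2x


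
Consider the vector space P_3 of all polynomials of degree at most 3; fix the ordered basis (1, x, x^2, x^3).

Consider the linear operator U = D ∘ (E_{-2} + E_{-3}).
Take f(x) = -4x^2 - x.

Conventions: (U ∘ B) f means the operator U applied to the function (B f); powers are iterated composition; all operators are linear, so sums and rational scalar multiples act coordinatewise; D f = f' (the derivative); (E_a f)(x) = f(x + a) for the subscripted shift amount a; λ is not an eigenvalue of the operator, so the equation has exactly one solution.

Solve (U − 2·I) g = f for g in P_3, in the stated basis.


the result is g(x) = 2x^2 + (9/2)x - 11/2

write g with unknown coordinates in the stated basis and equate coefficients in (U − 2·I) g = f
solving from the highest basis element down gives g = 2x^2 + (9/2)x - 11/2
check: U g = 8x - 11
so U g − 2·g = -4x^2 - x = f ✓


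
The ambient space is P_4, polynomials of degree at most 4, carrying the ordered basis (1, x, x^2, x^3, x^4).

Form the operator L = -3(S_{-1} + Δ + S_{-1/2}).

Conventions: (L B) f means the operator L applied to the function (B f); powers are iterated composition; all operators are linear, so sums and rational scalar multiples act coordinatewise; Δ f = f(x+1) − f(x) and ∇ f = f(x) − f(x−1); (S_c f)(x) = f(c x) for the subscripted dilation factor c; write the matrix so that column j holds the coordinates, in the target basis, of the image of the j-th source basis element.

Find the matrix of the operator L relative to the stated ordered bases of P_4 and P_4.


image of 1: -6
image of x: (9/2)x - 3
image of x^2: -(15/4)x^2 - 6x - 3
image of x^3: (27/8)x^3 - 9x^2 - 9x - 3
image of x^4: -(51/16)x^4 - 12x^3 - 18x^2 - 12x - 3
each image's coordinates form column j of the matrix

the matrix is [[-6, -3, -3, -3, -3]; [0, 9/2, -6, -9, -12]; [0, 0, -15/4, -9, -18]; [0, 0, 0, 27/8, -12]; [0, 0, 0, 0, -51/16]] (rows listed top to bottom)
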